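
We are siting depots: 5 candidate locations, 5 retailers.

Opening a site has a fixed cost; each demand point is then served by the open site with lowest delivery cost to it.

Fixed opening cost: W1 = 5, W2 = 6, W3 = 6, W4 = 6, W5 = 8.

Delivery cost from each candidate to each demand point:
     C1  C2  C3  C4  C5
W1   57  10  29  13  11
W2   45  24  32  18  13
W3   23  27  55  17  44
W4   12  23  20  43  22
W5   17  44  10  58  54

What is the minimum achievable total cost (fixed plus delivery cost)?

Open {W1, W5}: assign each demand point to its cheapest open site.
  C1→W5 17, C2→W1 10, C3→W5 10, C4→W1 13, C5→W1 11
  delivery cost 61, fixed 13 → total 74.
Compare {W1, W4, W5}: delivery cost 56 + fixed 19 = 75.
Compare {W1, W4}: delivery cost 66 + fixed 11 = 77.
Compare {W1, W2, W5}: delivery cost 61 + fixed 19 = 80.
All other subsets cost ≥ 75. Minimum total cost: 74.

74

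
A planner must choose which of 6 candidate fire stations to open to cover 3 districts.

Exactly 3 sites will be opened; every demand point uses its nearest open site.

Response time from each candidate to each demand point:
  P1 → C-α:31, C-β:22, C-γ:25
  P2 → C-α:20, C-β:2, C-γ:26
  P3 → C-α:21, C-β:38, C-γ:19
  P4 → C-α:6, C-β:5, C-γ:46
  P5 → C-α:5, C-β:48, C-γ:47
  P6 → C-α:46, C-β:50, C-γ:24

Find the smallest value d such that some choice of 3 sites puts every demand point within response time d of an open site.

19

Open {P1, P3, P4}.
  Farthest demand point is C-γ at response time 19 (to P3); all others are ≤ 19.
With {P2, P3, P4} the worst case is 19.
With {P2, P3, P5} the worst case is 19.
No size-3 selection achieves below 19.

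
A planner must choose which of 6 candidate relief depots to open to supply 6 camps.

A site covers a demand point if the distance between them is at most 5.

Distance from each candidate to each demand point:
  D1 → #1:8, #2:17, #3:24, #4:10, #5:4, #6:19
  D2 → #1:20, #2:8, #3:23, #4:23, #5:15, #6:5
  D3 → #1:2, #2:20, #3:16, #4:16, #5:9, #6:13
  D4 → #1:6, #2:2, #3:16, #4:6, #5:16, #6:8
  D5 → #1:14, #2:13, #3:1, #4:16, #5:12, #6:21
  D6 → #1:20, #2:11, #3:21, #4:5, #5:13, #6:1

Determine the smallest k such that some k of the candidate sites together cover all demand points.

5

Coverage sets (demand points within 5 of each site):
  D1: {#5}
  D2: {#6}
  D3: {#1}
  D4: {#2}
  D5: {#3}
  D6: {#4, #6}
No 4 sites suffice: every size-4 union leaves at least one demand point uncovered.
But {D1, D3, D4, D5, D6} covers everything, so the minimum is 5.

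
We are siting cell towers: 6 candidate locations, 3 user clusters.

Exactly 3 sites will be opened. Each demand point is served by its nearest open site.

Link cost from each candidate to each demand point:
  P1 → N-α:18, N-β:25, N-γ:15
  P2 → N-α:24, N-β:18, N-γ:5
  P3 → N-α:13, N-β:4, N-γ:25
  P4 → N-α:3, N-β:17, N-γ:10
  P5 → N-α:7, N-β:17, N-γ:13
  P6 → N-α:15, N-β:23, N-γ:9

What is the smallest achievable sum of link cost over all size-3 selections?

12

Open {P2, P3, P4}.
  N-α→P4 3, N-β→P3 4, N-γ→P2 5  ⇒ total 12.
Compare {P2, P3, P5}: total 16.
Compare {P3, P4, P6}: total 16.
No size-3 selection does better; minimum is 12.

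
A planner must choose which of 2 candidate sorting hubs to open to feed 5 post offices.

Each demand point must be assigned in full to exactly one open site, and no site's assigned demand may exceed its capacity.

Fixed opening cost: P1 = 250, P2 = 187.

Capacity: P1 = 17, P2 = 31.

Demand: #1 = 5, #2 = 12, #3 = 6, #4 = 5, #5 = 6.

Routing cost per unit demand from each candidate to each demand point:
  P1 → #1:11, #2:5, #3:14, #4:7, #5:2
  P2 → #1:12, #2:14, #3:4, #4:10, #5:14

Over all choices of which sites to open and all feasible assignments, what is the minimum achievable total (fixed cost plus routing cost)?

Open {P1, P2}; cheapest assignment that respects the capacities:
  P1 (cap 17, load 17): #2, #4 — cost 12×5 + 5×7 = 95
  P2 (cap 31, load 17): #1, #3, #5 — cost 5×12 + 6×4 + 6×14 = 168
  Shipping 263, fixed 437 → total 700.
  Any other capacity-feasible assignment to {P1, P2} ships for at least 263.
Total demand is 34 and no other set of sites has combined capacity ≥ 34, so {P1, P2} is the only feasible choice of open sites. Minimum: 700.

700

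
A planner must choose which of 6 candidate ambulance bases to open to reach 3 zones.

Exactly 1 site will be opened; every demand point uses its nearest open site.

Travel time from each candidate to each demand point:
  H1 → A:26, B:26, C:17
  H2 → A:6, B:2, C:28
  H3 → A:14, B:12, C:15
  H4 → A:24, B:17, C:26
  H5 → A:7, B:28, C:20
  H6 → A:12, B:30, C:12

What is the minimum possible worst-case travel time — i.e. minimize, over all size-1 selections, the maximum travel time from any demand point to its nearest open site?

Open {H3}.
  Farthest demand point is C at travel time 15 (to H3); all others are ≤ 15.
With {H1} the worst case is 26.
With {H4} the worst case is 26.
No size-1 selection achieves below 15.

15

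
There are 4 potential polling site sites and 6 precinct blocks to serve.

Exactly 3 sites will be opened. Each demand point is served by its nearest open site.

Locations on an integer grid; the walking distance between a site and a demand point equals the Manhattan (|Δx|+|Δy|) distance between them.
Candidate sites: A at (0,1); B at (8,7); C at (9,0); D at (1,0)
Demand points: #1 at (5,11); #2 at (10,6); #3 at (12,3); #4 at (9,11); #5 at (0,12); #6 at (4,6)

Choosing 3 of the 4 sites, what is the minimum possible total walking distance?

Open {A, B, C}.
  #1→B 7, #2→B 3, #3→C 6, #4→B 5, #5→A 11, #6→B 5  ⇒ total 37.
Compare {A, B, D}: total 39.
Compare {B, C, D}: total 39.
No size-3 selection does better; minimum is 37.

37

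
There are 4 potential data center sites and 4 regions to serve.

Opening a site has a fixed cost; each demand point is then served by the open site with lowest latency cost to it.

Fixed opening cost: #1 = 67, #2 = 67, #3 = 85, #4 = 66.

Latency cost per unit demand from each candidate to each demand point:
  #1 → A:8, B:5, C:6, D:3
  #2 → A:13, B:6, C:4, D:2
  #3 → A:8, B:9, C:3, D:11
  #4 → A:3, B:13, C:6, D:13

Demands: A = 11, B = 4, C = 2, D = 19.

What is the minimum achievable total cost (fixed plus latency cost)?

Open {#2, #4}: assign each demand point to its cheapest open site.
  A→#4 11×3=33, B→#2 4×6=24, C→#2 2×4=8, D→#2 19×2=38
  latency cost 103, fixed 133 → total 236.
Compare {#1}: latency cost 177 + fixed 67 = 244.
Compare {#1, #4}: latency cost 122 + fixed 133 = 255.
Compare {#2}: latency cost 213 + fixed 67 = 280.
All other subsets cost ≥ 244. Minimum total cost: 236.

236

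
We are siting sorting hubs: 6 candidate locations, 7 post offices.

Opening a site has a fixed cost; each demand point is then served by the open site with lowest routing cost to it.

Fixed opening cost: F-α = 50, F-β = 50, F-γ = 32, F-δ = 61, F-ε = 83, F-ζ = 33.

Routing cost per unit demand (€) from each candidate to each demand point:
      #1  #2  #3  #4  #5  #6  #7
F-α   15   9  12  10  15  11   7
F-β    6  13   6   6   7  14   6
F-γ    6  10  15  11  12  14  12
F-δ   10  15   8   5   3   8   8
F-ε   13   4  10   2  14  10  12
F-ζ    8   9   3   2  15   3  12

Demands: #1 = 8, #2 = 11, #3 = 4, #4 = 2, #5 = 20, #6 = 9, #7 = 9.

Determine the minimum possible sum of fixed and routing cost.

Open {F-δ, F-ζ}: assign each demand point to its cheapest open site.
  #1→F-ζ 8×8=64, #2→F-ζ 11×9=99, #3→F-ζ 4×3=12, #4→F-ζ 2×2=4, #5→F-δ 20×3=60, #6→F-ζ 9×3=27, #7→F-δ 9×8=72
  routing cost 338, fixed 94 → total 432.
Compare {F-β, F-δ, F-ζ}: routing cost 304 + fixed 144 = 448.
Compare {F-γ, F-δ, F-ζ}: routing cost 322 + fixed 126 = 448.
Compare {F-δ, F-ε, F-ζ}: routing cost 283 + fixed 177 = 460.
All other subsets cost ≥ 448. Minimum total cost: 432.

432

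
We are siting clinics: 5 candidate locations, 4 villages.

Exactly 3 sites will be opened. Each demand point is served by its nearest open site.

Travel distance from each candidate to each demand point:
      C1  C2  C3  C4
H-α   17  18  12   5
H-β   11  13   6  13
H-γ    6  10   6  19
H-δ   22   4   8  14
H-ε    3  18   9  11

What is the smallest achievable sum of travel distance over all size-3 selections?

Open {H-α, H-δ, H-ε}.
  C1→H-ε 3, C2→H-δ 4, C3→H-δ 8, C4→H-α 5  ⇒ total 20.
Compare {H-α, H-γ, H-δ}: total 21.
Compare {H-α, H-γ, H-ε}: total 24.
No size-3 selection does better; minimum is 20.

20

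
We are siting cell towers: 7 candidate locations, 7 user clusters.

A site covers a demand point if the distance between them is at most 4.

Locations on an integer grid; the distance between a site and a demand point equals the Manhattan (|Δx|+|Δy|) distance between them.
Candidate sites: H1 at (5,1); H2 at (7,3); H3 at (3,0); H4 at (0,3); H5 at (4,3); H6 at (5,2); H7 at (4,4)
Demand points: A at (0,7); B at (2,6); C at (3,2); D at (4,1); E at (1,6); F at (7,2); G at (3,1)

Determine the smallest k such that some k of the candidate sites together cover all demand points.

3

Coverage sets (demand points within 4 of each site):
  H1: {C, D, F, G}
  H2: {F}
  H3: {C, D, G}
  H4: {A, C, E}
  H5: {C, D, F, G}
  H6: {C, D, F, G}
  H7: {B, C, D, G}
No 2 sites suffice: every size-2 union leaves at least one demand point uncovered.
But {H1, H4, H7} covers everything, so the minimum is 3.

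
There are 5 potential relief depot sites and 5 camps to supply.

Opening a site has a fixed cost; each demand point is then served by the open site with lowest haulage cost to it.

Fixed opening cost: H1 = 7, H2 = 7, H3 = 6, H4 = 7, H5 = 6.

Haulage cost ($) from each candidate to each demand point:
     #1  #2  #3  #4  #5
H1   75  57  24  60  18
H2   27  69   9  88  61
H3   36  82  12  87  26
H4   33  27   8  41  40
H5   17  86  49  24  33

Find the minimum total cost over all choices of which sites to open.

114

Open {H1, H4, H5}: assign each demand point to its cheapest open site.
  #1→H5 17, #2→H4 27, #3→H4 8, #4→H5 24, #5→H1 18
  haulage cost 94, fixed 20 → total 114.
Compare {H1, H3, H4, H5}: haulage cost 94 + fixed 26 = 120.
Compare {H3, H4, H5}: haulage cost 102 + fixed 19 = 121.
Compare {H1, H2, H4, H5}: haulage cost 94 + fixed 27 = 121.
All other subsets cost ≥ 120. Minimum total cost: 114.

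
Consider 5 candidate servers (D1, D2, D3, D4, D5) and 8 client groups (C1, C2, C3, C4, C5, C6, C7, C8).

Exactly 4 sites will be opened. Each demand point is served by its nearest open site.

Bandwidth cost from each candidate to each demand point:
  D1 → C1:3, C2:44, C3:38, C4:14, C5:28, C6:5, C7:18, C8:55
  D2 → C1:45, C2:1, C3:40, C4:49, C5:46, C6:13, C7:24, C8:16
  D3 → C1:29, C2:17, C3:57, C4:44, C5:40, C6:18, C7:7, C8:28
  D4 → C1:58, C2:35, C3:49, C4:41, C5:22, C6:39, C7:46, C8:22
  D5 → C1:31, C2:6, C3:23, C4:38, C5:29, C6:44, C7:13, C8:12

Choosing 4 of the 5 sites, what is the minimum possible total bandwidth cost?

92

Open {D1, D3, D4, D5}.
  C1→D1 3, C2→D5 6, C3→D5 23, C4→D1 14, C5→D4 22, C6→D1 5, C7→D3 7, C8→D5 12  ⇒ total 92.
Compare {D1, D2, D3, D5}: total 93.
Compare {D1, D2, D4, D5}: total 93.
No size-4 selection does better; minimum is 92.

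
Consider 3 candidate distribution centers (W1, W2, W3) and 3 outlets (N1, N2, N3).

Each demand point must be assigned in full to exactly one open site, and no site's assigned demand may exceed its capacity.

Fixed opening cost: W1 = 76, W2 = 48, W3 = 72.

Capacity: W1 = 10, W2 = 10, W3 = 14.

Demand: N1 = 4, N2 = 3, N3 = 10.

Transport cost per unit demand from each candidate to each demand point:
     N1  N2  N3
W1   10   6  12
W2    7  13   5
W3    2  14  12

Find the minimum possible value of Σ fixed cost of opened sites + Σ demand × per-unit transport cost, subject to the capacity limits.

Open {W2, W3}; cheapest assignment that respects the capacities:
  W2 (cap 10, load 10): N3 — cost 10×5 = 50
  W3 (cap 14, load 7): N1, N2 — cost 4×2 + 3×14 = 50
  Shipping 100, fixed 120 → total 220.
  Any other capacity-feasible assignment to {W2, W3} ships for at least 100.
Compare {W1, W2}: its best feasible assignment gives total 232.
Compare {W1, W2, W3}: its best feasible assignment gives total 272.
Every other set of open sites that can feasibly serve all demand totals ≥ 232 even under its best assignment. Minimum: 220.

220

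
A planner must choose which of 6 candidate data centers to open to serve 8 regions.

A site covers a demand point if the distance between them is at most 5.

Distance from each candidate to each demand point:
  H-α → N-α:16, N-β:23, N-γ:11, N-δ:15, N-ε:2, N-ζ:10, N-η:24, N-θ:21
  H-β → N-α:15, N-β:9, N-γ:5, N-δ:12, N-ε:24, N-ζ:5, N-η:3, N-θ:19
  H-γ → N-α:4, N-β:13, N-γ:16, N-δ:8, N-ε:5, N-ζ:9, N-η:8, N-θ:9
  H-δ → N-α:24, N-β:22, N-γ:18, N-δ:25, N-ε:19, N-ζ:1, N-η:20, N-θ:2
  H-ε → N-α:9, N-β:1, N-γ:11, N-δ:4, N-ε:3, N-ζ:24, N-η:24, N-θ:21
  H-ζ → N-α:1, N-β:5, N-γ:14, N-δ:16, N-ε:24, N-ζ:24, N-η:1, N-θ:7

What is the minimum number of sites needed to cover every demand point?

4

Coverage sets (demand points within 5 of each site):
  H-α: {N-ε}
  H-β: {N-γ, N-ζ, N-η}
  H-γ: {N-α, N-ε}
  H-δ: {N-ζ, N-θ}
  H-ε: {N-β, N-δ, N-ε}
  H-ζ: {N-α, N-β, N-η}
No 3 sites suffice: every size-3 union leaves at least one demand point uncovered.
But {H-β, H-γ, H-δ, H-ε} covers everything, so the minimum is 4.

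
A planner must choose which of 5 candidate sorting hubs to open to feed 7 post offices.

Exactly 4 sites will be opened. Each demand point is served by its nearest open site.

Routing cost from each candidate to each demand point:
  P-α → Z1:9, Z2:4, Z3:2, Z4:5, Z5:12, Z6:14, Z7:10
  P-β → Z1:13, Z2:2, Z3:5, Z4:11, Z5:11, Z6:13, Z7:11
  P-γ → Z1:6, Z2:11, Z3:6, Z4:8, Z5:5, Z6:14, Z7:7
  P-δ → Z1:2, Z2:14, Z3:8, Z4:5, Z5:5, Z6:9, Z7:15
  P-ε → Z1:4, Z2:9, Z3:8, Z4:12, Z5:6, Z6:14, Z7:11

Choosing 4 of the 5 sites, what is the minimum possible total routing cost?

Open {P-α, P-β, P-γ, P-δ}.
  Z1→P-δ 2, Z2→P-β 2, Z3→P-α 2, Z4→P-α 5, Z5→P-γ 5, Z6→P-δ 9, Z7→P-γ 7  ⇒ total 32.
Compare {P-α, P-γ, P-δ, P-ε}: total 34.
Compare {P-α, P-β, P-δ, P-ε}: total 35.
No size-4 selection does better; minimum is 32.

32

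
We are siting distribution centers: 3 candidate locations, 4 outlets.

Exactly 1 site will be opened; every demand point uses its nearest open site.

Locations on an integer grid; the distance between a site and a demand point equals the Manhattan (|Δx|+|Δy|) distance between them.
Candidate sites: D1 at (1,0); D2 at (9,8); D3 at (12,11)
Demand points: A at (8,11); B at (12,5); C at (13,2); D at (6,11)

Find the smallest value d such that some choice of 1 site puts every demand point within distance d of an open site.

10

Open {D2}.
  Farthest demand point is C at distance 10 (to D2); all others are ≤ 10.
With {D3} the worst case is 10.
With {D1} the worst case is 18.
No size-1 selection achieves below 10.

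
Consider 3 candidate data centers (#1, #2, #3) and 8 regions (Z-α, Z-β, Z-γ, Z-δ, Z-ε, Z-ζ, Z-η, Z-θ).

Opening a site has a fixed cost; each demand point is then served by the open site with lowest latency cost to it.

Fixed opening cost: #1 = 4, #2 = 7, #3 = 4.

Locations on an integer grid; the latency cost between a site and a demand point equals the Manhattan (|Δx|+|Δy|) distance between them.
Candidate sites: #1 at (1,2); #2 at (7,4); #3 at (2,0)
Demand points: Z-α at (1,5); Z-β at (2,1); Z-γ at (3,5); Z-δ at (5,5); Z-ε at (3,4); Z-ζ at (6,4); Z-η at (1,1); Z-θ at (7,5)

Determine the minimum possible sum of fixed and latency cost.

31

Open {#1, #2}: assign each demand point to its cheapest open site.
  Z-α→#1 3, Z-β→#1 2, Z-γ→#1 5, Z-δ→#2 3, Z-ε→#1 4, Z-ζ→#2 1, Z-η→#1 1, Z-θ→#2 1
  latency cost 20, fixed 11 → total 31.
Compare {#2, #3}: latency cost 23 + fixed 11 = 34.
Compare {#1, #2, #3}: latency cost 19 + fixed 15 = 34.
Compare {#1}: latency cost 38 + fixed 4 = 42.
All other subsets cost ≥ 34. Minimum total cost: 31.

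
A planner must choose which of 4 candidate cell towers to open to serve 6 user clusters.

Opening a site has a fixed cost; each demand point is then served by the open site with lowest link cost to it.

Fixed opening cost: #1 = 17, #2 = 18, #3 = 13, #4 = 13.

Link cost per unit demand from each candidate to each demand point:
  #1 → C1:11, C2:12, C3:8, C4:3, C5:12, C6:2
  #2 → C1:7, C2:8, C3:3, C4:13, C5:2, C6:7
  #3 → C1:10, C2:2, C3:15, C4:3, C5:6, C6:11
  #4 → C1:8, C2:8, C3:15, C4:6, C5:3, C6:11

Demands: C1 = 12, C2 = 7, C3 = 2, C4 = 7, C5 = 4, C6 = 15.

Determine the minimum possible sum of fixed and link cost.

211

Open {#1, #2, #3}: assign each demand point to its cheapest open site.
  C1→#2 12×7=84, C2→#3 7×2=14, C3→#2 2×3=6, C4→#1 7×3=21, C5→#2 4×2=8, C6→#1 15×2=30
  link cost 163, fixed 48 → total 211.
Compare {#1, #2, #3, #4}: link cost 163 + fixed 61 = 224.
Compare {#1, #3, #4}: link cost 189 + fixed 43 = 232.
Compare {#1, #2}: link cost 205 + fixed 35 = 240.
All other subsets cost ≥ 224. Minimum total cost: 211.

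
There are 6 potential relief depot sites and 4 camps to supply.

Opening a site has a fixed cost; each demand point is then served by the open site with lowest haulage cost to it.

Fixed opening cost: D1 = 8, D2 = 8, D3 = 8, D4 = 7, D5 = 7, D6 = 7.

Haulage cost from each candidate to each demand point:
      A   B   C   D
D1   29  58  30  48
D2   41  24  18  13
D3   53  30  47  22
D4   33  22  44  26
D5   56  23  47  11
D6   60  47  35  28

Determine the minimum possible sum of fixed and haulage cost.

Open {D1, D2}: assign each demand point to its cheapest open site.
  A→D1 29, B→D2 24, C→D2 18, D→D2 13
  haulage cost 84, fixed 16 → total 100.
Compare {D2, D4}: haulage cost 86 + fixed 15 = 101.
Compare {D2}: haulage cost 96 + fixed 8 = 104.
Compare {D1, D2, D5}: haulage cost 81 + fixed 23 = 104.
All other subsets cost ≥ 101. Minimum total cost: 100.

100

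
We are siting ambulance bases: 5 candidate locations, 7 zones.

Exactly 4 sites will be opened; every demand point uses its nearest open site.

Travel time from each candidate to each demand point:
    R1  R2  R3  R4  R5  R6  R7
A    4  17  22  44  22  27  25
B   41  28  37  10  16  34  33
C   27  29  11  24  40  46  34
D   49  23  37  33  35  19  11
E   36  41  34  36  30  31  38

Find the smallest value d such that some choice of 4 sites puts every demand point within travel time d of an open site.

19

Open {A, B, C, D}.
  Farthest demand point is R6 at travel time 19 (to D); all others are ≤ 19.
With {A, B, D, E} the worst case is 22.
With {A, C, D, E} the worst case is 24.
No size-4 selection achieves below 19.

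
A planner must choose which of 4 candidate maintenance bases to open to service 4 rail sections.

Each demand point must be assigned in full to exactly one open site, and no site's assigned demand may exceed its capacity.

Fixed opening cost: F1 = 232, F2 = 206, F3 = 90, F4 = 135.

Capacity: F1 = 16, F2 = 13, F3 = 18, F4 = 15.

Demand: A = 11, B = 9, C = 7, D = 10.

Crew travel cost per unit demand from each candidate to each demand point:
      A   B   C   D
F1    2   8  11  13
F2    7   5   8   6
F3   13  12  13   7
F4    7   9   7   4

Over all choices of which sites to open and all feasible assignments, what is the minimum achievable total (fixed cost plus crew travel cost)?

714

Open {F2, F3, F4}; cheapest assignment that respects the capacities:
  F2 (cap 13, load 9): B — cost 9×5 = 45
  F3 (cap 18, load 17): C, D — cost 7×13 + 10×7 = 161
  F4 (cap 15, load 11): A — cost 11×7 = 77
  Shipping 283, fixed 431 → total 714.
  Any other capacity-feasible assignment to {F2, F3, F4} ships for at least 283.
Compare {F1, F3, F4}: its best feasible assignment gives total 718.
Compare {F1, F2, F3}: its best feasible assignment gives total 756.
Every other set of open sites that can feasibly serve all demand totals ≥ 718 even under its best assignment. Minimum: 714.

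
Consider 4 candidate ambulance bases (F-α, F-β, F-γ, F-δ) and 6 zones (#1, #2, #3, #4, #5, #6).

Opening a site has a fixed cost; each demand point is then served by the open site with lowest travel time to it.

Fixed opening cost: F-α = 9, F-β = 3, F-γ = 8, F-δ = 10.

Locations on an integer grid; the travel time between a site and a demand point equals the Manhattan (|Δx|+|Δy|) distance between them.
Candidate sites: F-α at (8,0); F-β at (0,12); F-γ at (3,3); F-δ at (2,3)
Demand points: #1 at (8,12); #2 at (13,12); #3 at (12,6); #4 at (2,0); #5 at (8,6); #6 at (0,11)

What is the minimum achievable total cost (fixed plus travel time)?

Open {F-α, F-β}: assign each demand point to its cheapest open site.
  #1→F-β 8, #2→F-β 13, #3→F-α 10, #4→F-α 6, #5→F-α 6, #6→F-β 1
  travel time 44, fixed 12 → total 56.
Compare {F-β, F-γ}: travel time 46 + fixed 11 = 57.
Compare {F-β, F-δ}: travel time 47 + fixed 13 = 60.
Compare {F-α, F-β, F-γ}: travel time 42 + fixed 20 = 62.
All other subsets cost ≥ 57. Minimum total cost: 56.

56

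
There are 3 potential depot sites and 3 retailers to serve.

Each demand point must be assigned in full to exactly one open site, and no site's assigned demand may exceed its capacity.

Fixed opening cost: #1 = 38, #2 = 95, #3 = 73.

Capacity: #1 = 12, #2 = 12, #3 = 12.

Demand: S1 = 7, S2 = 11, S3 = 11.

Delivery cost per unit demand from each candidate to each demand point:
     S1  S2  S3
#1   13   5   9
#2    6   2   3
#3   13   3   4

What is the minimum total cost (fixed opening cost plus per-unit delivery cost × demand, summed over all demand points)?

347

Open {#1, #2, #3}; cheapest assignment that respects the capacities:
  #1 (cap 12, load 11): S2 — cost 11×5 = 55
  #2 (cap 12, load 7): S1 — cost 7×6 = 42
  #3 (cap 12, load 11): S3 — cost 11×4 = 44
  Shipping 141, fixed 206 → total 347.
  Any other capacity-feasible assignment to {#1, #2, #3} ships for at least 141.
Total demand is 29 and no other set of sites has combined capacity ≥ 29, so {#1, #2, #3} is the only feasible choice of open sites. Minimum: 347.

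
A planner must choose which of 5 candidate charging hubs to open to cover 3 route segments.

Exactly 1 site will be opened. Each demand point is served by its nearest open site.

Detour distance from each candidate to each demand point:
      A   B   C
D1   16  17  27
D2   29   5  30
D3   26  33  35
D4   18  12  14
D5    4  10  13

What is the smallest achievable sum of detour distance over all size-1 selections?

Open {D5}.
  A→D5 4, B→D5 10, C→D5 13  ⇒ total 27.
Compare {D4}: total 44.
Compare {D1}: total 60.
No size-1 selection does better; minimum is 27.

27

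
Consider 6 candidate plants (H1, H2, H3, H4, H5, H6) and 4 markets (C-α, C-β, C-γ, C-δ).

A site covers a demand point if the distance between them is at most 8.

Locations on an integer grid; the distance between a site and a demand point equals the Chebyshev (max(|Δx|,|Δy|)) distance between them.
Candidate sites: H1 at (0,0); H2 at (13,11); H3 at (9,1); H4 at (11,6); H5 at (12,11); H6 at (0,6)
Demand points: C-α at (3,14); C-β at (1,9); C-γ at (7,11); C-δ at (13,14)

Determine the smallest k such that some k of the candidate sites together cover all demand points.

2

Coverage sets (demand points within 8 of each site):
  H1: {}
  H2: {C-γ, C-δ}
  H3: {C-β}
  H4: {C-α, C-γ, C-δ}
  H5: {C-γ, C-δ}
  H6: {C-α, C-β, C-γ}
No single site covers all 4 demand points.
But {H2, H6} covers everything, so the minimum is 2.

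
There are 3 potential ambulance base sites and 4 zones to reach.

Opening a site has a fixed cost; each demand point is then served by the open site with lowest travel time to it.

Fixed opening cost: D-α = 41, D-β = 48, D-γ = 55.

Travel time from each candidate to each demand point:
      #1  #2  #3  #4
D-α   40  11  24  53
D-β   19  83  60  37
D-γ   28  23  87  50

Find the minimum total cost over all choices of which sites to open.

Open {D-α}: assign each demand point to its cheapest open site.
  #1→D-α 40, #2→D-α 11, #3→D-α 24, #4→D-α 53
  travel time 128, fixed 41 → total 169.
Compare {D-α, D-β}: travel time 91 + fixed 89 = 180.
Compare {D-α, D-γ}: travel time 113 + fixed 96 = 209.
Compare {D-α, D-β, D-γ}: travel time 91 + fixed 144 = 235.
All other subsets cost ≥ 180. Minimum total cost: 169.

169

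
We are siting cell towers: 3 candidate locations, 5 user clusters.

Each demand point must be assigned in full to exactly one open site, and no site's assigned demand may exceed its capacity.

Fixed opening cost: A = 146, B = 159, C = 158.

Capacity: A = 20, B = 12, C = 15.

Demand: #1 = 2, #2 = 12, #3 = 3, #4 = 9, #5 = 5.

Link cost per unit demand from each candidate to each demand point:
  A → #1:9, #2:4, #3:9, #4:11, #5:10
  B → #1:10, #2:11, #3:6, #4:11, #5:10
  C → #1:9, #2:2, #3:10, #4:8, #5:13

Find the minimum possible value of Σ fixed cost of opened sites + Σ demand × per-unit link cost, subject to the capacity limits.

Open {A, C}; cheapest assignment that respects the capacities:
  A (cap 20, load 20): #2, #3, #5 — cost 12×4 + 3×9 + 5×10 = 125
  C (cap 15, load 11): #1, #4 — cost 2×9 + 9×8 = 90
  Shipping 215, fixed 304 → total 519.
  Any other capacity-feasible assignment to {A, C} ships for at least 215.
Compare {A, B}: its best feasible assignment gives total 538.
Compare {A, B, C}: its best feasible assignment gives total 669.
Every other set of open sites that can feasibly serve all demand totals ≥ 538 even under its best assignment. Minimum: 519.

519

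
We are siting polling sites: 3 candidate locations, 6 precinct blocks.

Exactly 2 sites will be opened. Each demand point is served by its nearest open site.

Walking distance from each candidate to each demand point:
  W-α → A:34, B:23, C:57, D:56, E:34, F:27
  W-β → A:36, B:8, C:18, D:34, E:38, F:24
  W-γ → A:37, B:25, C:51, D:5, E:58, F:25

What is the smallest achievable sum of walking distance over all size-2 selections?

129

Open {W-β, W-γ}.
  A→W-β 36, B→W-β 8, C→W-β 18, D→W-γ 5, E→W-β 38, F→W-β 24  ⇒ total 129.
Compare {W-α, W-β}: total 152.
Compare {W-α, W-γ}: total 172.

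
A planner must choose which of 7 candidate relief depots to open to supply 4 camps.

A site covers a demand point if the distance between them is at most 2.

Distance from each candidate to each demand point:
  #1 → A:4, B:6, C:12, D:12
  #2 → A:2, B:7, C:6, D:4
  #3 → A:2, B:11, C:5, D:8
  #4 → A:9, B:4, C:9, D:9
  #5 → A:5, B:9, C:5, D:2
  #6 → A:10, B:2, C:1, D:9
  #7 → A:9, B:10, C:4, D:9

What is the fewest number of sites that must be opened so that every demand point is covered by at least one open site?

3

Coverage sets (demand points within 2 of each site):
  #1: {}
  #2: {A}
  #3: {A}
  #4: {}
  #5: {D}
  #6: {B, C}
  #7: {}
No 2 sites suffice: every size-2 union leaves at least one demand point uncovered.
But {#2, #5, #6} covers everything, so the minimum is 3.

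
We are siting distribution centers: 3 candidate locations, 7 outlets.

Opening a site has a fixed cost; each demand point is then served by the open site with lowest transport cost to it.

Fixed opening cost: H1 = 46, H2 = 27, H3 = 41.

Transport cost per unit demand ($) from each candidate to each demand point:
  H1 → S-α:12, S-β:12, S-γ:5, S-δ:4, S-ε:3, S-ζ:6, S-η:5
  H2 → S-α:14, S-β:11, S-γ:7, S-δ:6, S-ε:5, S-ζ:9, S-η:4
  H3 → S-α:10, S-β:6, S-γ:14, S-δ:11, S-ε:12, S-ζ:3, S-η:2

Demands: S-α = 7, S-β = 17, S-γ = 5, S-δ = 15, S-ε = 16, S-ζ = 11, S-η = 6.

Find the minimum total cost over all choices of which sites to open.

Open {H1, H3}: assign each demand point to its cheapest open site.
  S-α→H3 7×10=70, S-β→H3 17×6=102, S-γ→H1 5×5=25, S-δ→H1 15×4=60, S-ε→H1 16×3=48, S-ζ→H3 11×3=33, S-η→H3 6×2=12
  transport cost 350, fixed 87 → total 437.
Compare {H1, H2, H3}: transport cost 350 + fixed 114 = 464.
Compare {H2, H3}: transport cost 422 + fixed 68 = 490.
Compare {H1}: transport cost 517 + fixed 46 = 563.
All other subsets cost ≥ 464. Minimum total cost: 437.

437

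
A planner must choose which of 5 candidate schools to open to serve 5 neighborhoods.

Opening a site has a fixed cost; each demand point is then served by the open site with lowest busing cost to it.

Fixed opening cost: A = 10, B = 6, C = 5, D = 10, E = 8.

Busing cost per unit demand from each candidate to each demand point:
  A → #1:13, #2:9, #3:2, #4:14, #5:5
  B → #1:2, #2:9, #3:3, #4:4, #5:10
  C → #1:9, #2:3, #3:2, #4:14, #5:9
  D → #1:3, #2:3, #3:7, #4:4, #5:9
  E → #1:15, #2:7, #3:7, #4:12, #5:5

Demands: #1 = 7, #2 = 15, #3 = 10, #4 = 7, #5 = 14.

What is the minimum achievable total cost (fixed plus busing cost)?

Open {B, C, E}: assign each demand point to its cheapest open site.
  #1→B 7×2=14, #2→C 15×3=45, #3→C 10×2=20, #4→B 7×4=28, #5→E 14×5=70
  busing cost 177, fixed 19 → total 196.
Compare {A, B, C}: busing cost 177 + fixed 21 = 198.
Compare {A, B, D}: busing cost 177 + fixed 26 = 203.
Compare {A, D}: busing cost 184 + fixed 20 = 204.
All other subsets cost ≥ 198. Minimum total cost: 196.

196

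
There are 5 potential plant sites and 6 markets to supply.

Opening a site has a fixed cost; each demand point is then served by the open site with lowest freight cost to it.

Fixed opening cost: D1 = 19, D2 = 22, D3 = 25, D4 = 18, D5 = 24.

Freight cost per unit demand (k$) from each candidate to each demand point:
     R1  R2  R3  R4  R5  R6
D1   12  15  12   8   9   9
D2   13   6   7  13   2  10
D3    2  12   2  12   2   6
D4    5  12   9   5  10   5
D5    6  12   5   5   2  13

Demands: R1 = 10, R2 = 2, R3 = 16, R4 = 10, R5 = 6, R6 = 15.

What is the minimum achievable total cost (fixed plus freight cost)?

256

Open {D3, D4}: assign each demand point to its cheapest open site.
  R1→D3 10×2=20, R2→D3 2×12=24, R3→D3 16×2=32, R4→D4 10×5=50, R5→D3 6×2=12, R6→D4 15×5=75
  freight cost 213, fixed 43 → total 256.
Compare {D2, D3, D4}: freight cost 201 + fixed 65 = 266.
Compare {D1, D3, D4}: freight cost 213 + fixed 62 = 275.
Compare {D3, D5}: freight cost 228 + fixed 49 = 277.
All other subsets cost ≥ 266. Minimum total cost: 256.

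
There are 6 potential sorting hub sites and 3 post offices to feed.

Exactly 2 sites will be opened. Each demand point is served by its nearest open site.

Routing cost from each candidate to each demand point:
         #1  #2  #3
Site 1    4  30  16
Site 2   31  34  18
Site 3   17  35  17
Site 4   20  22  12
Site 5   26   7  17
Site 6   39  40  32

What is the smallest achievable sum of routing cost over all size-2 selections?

27

Open {Site 1, Site 5}.
  #1→Site 1 4, #2→Site 5 7, #3→Site 1 16  ⇒ total 27.
Compare {Site 1, Site 4}: total 38.
Compare {Site 4, Site 5}: total 39.
No size-2 selection does better; minimum is 27.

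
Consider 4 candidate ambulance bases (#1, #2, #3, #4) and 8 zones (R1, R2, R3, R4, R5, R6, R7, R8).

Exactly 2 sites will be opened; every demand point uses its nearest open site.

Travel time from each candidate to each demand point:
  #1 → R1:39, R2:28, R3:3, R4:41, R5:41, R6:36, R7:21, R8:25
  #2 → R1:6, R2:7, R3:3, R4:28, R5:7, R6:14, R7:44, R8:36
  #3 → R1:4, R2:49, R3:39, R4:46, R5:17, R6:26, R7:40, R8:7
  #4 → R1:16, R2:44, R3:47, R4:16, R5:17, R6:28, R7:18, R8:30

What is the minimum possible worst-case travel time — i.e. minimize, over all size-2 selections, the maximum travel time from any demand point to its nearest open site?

28

Open {#1, #2}.
  Farthest demand point is R4 at travel time 28 (to #2); all others are ≤ 28.
With {#1, #4} the worst case is 28.
With {#2, #4} the worst case is 30.
No size-2 selection achieves below 28.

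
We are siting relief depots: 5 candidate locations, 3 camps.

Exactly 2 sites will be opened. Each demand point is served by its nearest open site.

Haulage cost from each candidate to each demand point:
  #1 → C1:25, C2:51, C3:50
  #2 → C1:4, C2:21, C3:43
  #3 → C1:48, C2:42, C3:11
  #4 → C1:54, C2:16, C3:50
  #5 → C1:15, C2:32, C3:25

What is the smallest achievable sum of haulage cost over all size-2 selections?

Open {#2, #3}.
  C1→#2 4, C2→#2 21, C3→#3 11  ⇒ total 36.
Compare {#2, #5}: total 50.
Compare {#4, #5}: total 56.
No size-2 selection does better; minimum is 36.

36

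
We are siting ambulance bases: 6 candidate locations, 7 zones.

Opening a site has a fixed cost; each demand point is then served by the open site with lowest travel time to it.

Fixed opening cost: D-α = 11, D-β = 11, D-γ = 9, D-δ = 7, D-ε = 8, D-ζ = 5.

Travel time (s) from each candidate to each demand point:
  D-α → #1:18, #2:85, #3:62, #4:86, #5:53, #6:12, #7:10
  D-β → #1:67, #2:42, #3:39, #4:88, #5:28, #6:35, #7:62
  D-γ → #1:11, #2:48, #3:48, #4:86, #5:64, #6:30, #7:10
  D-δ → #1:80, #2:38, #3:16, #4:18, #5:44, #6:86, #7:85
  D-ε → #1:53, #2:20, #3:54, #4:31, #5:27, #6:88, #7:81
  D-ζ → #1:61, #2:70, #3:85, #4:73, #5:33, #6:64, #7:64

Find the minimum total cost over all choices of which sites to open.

Open {D-α, D-δ, D-ε}: assign each demand point to its cheapest open site.
  #1→D-α 18, #2→D-ε 20, #3→D-δ 16, #4→D-δ 18, #5→D-ε 27, #6→D-α 12, #7→D-α 10
  travel time 121, fixed 26 → total 147.
Compare {D-α, D-γ, D-δ, D-ε}: travel time 114 + fixed 35 = 149.
Compare {D-α, D-δ, D-ε, D-ζ}: travel time 121 + fixed 31 = 152.
Compare {D-α, D-γ, D-δ, D-ε, D-ζ}: travel time 114 + fixed 40 = 154.
All other subsets cost ≥ 149. Minimum total cost: 147.

147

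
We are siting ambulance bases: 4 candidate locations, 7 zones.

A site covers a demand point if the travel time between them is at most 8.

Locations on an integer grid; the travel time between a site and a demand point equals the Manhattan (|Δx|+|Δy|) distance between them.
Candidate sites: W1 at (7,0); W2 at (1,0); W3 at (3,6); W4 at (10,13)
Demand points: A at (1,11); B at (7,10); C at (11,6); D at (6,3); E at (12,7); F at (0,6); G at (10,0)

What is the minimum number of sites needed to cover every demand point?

3

Coverage sets (demand points within 8 of each site):
  W1: {D, G}
  W2: {D, F}
  W3: {A, B, C, D, F}
  W4: {B, C, E}
No 2 sites suffice: every size-2 union leaves at least one demand point uncovered.
But {W1, W3, W4} covers everything, so the minimum is 3.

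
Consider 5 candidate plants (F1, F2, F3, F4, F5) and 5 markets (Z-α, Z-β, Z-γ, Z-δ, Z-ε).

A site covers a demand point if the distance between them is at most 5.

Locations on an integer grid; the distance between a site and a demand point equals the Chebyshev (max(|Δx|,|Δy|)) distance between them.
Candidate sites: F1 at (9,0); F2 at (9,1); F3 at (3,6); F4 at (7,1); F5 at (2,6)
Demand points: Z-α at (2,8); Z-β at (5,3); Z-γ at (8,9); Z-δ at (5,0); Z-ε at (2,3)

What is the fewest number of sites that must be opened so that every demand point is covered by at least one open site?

Coverage sets (demand points within 5 of each site):
  F1: {Z-β, Z-δ}
  F2: {Z-β, Z-δ}
  F3: {Z-α, Z-β, Z-γ, Z-ε}
  F4: {Z-β, Z-δ, Z-ε}
  F5: {Z-α, Z-β, Z-ε}
No single site covers all 5 demand points.
But {F1, F3} covers everything, so the minimum is 2.

2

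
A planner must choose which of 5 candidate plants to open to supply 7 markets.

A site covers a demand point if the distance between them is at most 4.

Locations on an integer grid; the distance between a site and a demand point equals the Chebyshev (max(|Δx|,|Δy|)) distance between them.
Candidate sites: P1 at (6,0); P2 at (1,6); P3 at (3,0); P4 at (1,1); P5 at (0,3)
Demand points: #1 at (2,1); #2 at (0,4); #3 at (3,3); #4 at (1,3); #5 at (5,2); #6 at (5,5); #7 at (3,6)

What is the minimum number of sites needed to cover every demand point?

2

Coverage sets (demand points within 4 of each site):
  P1: {#1, #3, #5}
  P2: {#2, #3, #4, #5, #6, #7}
  P3: {#1, #2, #3, #4, #5}
  P4: {#1, #2, #3, #4, #5, #6}
  P5: {#1, #2, #3, #4, #7}
No single site covers all 7 demand points.
But {P1, P2} covers everything, so the minimum is 2.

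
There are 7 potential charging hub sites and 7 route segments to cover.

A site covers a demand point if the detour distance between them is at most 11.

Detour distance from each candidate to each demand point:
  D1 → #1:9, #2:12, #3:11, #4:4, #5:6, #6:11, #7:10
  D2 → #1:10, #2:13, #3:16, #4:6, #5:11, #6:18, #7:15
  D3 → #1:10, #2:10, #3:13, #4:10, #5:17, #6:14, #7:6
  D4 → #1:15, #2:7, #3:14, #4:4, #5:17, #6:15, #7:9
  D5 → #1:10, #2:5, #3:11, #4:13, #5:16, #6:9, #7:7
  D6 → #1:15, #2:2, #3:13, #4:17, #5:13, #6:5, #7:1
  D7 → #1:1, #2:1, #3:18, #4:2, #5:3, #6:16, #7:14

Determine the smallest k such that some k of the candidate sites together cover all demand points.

Coverage sets (demand points within 11 of each site):
  D1: {#1, #3, #4, #5, #6, #7}
  D2: {#1, #4, #5}
  D3: {#1, #2, #4, #7}
  D4: {#2, #4, #7}
  D5: {#1, #2, #3, #6, #7}
  D6: {#2, #6, #7}
  D7: {#1, #2, #4, #5}
No single site covers all 7 demand points.
But {D1, D3} covers everything, so the minimum is 2.

2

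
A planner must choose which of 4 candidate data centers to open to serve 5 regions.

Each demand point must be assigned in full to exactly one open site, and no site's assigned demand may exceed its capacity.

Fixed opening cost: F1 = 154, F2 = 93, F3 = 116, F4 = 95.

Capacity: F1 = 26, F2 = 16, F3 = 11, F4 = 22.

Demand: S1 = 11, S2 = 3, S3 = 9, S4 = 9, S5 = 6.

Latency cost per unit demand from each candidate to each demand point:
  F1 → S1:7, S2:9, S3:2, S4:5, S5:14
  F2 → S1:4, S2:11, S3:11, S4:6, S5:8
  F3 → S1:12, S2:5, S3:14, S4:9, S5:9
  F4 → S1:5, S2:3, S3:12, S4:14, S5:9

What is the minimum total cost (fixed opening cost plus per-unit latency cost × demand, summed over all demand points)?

Open {F1, F4}; cheapest assignment that respects the capacities:
  F1 (cap 26, load 18): S3, S4 — cost 9×2 + 9×5 = 63
  F4 (cap 22, load 20): S1, S2, S5 — cost 11×5 + 3×3 + 6×9 = 118
  Shipping 181, fixed 249 → total 430.
  Any other capacity-feasible assignment to {F1, F4} ships for at least 181.
Compare {F1, F2}: its best feasible assignment gives total 471.
Compare {F1, F2, F4}: its best feasible assignment gives total 512.
Every other set of open sites that can feasibly serve all demand totals ≥ 471 even under its best assignment. Minimum: 430.

430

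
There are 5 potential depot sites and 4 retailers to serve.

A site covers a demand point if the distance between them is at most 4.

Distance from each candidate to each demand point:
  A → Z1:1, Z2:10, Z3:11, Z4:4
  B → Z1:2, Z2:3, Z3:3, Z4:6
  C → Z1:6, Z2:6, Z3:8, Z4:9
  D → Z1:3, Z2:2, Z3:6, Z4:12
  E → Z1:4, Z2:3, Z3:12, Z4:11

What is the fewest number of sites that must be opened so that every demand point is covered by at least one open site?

2

Coverage sets (demand points within 4 of each site):
  A: {Z1, Z4}
  B: {Z1, Z2, Z3}
  C: {}
  D: {Z1, Z2}
  E: {Z1, Z2}
No single site covers all 4 demand points.
But {A, B} covers everything, so the minimum is 2.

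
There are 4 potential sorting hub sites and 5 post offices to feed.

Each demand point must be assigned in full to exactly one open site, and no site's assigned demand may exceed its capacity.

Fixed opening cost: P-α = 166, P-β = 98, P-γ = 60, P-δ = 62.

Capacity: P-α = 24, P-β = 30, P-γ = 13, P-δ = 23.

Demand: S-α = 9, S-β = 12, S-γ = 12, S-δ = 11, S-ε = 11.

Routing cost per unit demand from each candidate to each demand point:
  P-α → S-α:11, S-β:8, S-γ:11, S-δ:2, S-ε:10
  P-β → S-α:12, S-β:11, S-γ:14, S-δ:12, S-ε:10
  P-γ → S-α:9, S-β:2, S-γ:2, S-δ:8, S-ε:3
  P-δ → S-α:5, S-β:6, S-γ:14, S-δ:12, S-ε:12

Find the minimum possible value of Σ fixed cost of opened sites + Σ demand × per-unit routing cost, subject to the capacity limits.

Open {P-α, P-γ, P-δ}; cheapest assignment that respects the capacities:
  P-α (cap 24, load 22): S-δ, S-ε — cost 11×2 + 11×10 = 132
  P-γ (cap 13, load 12): S-γ — cost 12×2 = 24
  P-δ (cap 23, load 21): S-α, S-β — cost 9×5 + 12×6 = 117
  Shipping 273, fixed 288 → total 561.
  Any other capacity-feasible assignment to {P-α, P-γ, P-δ} ships for at least 273.
Compare {P-β, P-γ, P-δ}: its best feasible assignment gives total 603.
Compare {P-α, P-β, P-γ, P-δ}: its best feasible assignment gives total 659.
Every other set of open sites that can feasibly serve all demand totals ≥ 603 even under its best assignment. Minimum: 561.

561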